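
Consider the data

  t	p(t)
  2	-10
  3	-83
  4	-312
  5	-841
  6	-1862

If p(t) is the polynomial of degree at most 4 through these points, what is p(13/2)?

L_0(13/2) = (7/2)·(5/2)·(3/2)·(1/2)/[(-1)·(-2)·(-3)·(-4)] = 35/128
L_1(13/2) = (9/2)·(5/2)·(3/2)·(1/2)/[(1)·(-1)·(-2)·(-3)] = -45/32
L_2(13/2) = (9/2)·(7/2)·(3/2)·(1/2)/[(2)·(1)·(-1)·(-2)] = 189/64
L_3(13/2) = (9/2)·(7/2)·(5/2)·(1/2)/[(3)·(2)·(1)·(-1)] = -105/32
L_4(13/2) = (9/2)·(7/2)·(5/2)·(3/2)/[(4)·(3)·(2)·(1)] = 315/128
Sum: (-10)·(35/128) + (-83)·(-45/32) + (-312)·(189/64) + (-841)·(-105/32) + (-1862)·(315/128) = -21041/8

-21041/8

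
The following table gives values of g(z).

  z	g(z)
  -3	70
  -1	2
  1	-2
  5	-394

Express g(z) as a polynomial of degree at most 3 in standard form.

g(z) = -3z^3 - z^2 + z + 1

L_0(z) = (z + 1)(z - 1)(z - 5) / [-64] = -(1/64)z^3 + (5/64)z^2 + (1/64)z - 5/64
L_1(z) = (z + 3)(z - 1)(z - 5) / [24] = (1/24)z^3 - (1/8)z^2 - (13/24)z + 5/8
L_2(z) = (z + 3)(z + 1)(z - 5) / [-32] = -(1/32)z^3 + (1/32)z^2 + (17/32)z + 15/32
L_3(z) = (z + 3)(z + 1)(z - 1) / [192] = (1/192)z^3 + (1/64)z^2 - (1/192)z - 1/64
g(z) = 70·L_0 + 2·L_1 + (-2)·L_2 + (-394)·L_3
  70·L_0(z) = -(35/32)z^3 + (175/32)z^2 + (35/32)z - 175/32
  2·L_1(z) = (1/12)z^3 - (1/4)z^2 - (13/12)z + 5/4
  (-2)·L_2(z) = (1/16)z^3 - (1/16)z^2 - (17/16)z - 15/16
  (-394)·L_3(z) = -(197/96)z^3 - (197/32)z^2 + (197/96)z + 197/32
Adding term by term: -3z^3 - z^2 + z + 1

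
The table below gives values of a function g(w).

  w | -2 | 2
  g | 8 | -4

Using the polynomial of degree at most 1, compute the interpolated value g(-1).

5

Evaluate each Lagrange basis at w = -1:
L_0(-1) = (-3)/[(-4)] = 3/4
L_1(-1) = (1)/[(4)] = 1/4
Sum: 8·(3/4) + (-4)·(1/4) = 5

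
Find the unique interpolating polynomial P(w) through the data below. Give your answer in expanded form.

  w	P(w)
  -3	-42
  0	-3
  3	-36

Build the Lagrange basis polynomials:
L_0(w) = w(w - 3) / [18] = (1/18)w^2 - (1/6)w
L_1(w) = (w + 3)(w - 3) / [-9] = -(1/9)w^2 + 1
L_2(w) = (w + 3)w / [18] = (1/18)w^2 + (1/6)w
P(w) = (-42)·L_0 + (-3)·L_1 + (-36)·L_2
  (-42)·L_0(w) = -(7/3)w^2 + 7w
  (-3)·L_1(w) = (1/3)w^2 - 3
  (-36)·L_2(w) = -2w^2 - 6w
Adding term by term: -4w^2 + w - 3

P(w) = -4w^2 + w - 3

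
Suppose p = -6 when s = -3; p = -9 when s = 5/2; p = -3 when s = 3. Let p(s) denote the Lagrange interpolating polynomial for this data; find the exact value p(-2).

-351/22

Evaluate each Lagrange basis at s = -2:
L_0(-2) = (-9/2)·(-5)/[(-11/2)·(-6)] = 15/22
L_1(-2) = (1)·(-5)/[(11/2)·(-1/2)] = 20/11
L_2(-2) = (1)·(-9/2)/[(6)·(1/2)] = -3/2
Sum: (-6)·(15/22) + (-9)·(20/11) + (-3)·(-3/2) = -351/22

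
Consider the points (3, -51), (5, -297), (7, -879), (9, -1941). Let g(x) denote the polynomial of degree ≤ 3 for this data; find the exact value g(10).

-2697

Evaluate each Lagrange basis at x = 10:
L_0(10) = (5)·(3)·(1)/[(-2)·(-4)·(-6)] = -5/16
L_1(10) = (7)·(3)·(1)/[(2)·(-2)·(-4)] = 21/16
L_2(10) = (7)·(5)·(1)/[(4)·(2)·(-2)] = -35/16
L_3(10) = (7)·(5)·(3)/[(6)·(4)·(2)] = 35/16
Sum: (-51)·(-5/16) + (-297)·(21/16) + (-879)·(-35/16) + (-1941)·(35/16) = -2697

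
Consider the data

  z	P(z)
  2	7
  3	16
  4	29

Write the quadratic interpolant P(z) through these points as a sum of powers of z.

P(z) = 2z^2 - z + 1

L_0(z) = (z - 3)(z - 4) / [2] = (1/2)z^2 - (7/2)z + 6
L_1(z) = (z - 2)(z - 4) / [-1] = -z^2 + 6z - 8
L_2(z) = (z - 2)(z - 3) / [2] = (1/2)z^2 - (5/2)z + 3
P(z) = 7·L_0 + 16·L_1 + 29·L_2
  7·L_0(z) = (7/2)z^2 - (49/2)z + 42
  16·L_1(z) = -16z^2 + 96z - 128
  29·L_2(z) = (29/2)z^2 - (145/2)z + 87
Adding term by term: 2z^2 - z + 1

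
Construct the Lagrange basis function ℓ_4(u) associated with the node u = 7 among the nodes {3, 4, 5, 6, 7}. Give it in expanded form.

ℓ_4(u) = (u - 3)(u - 4)(u - 5)(u - 6) / [(4)·(3)·(2)·(1)]
       = (u^4 - 18u^3 + 119u^2 - 342u + 360) / (24)

ℓ_4(u) = (1/24)u^4 - (3/4)u^3 + (119/24)u^2 - (57/4)u + 15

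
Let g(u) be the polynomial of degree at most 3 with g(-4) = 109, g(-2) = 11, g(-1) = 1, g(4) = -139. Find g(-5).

221

Evaluate each Lagrange basis at u = -5:
L_0(-5) = (-3)·(-4)·(-9)/[(-2)·(-3)·(-8)] = 9/4
L_1(-5) = (-1)·(-4)·(-9)/[(2)·(-1)·(-6)] = -3
L_2(-5) = (-1)·(-3)·(-9)/[(3)·(1)·(-5)] = 9/5
L_3(-5) = (-1)·(-3)·(-4)/[(8)·(6)·(5)] = -1/20
Sum: 109·(9/4) + 11·(-3) + 1·(9/5) + (-139)·(-1/20) = 221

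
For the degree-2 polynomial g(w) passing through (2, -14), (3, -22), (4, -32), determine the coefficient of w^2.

The leading coefficient equals the top divided difference g[2,3,4].
g[2,3] = (-22 - (-14)) / (3 - 2) = -8
g[3,4] = (-32 - (-22)) / (4 - 3) = -10
g[2,3,4] = (-10 - (-8)) / (4 - 2) = -1

-1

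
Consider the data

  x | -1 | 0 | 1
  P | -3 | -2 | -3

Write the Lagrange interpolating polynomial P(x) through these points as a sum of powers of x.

Build the Lagrange basis polynomials:
L_0(x) = x(x - 1) / [2] = (1/2)x^2 - (1/2)x
L_1(x) = (x + 1)(x - 1) / [-1] = -x^2 + 1
L_2(x) = (x + 1)x / [2] = (1/2)x^2 + (1/2)x
P(x) = (-3)·L_0 + (-2)·L_1 + (-3)·L_2
  (-3)·L_0(x) = -(3/2)x^2 + (3/2)x
  (-2)·L_1(x) = 2x^2 - 2
  (-3)·L_2(x) = -(3/2)x^2 - (3/2)x
Adding term by term: -x^2 - 2

P(x) = -x^2 - 2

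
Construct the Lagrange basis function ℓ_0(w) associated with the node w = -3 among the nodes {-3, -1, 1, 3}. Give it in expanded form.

ℓ_0(w) = -(1/48)w^3 + (1/16)w^2 + (1/48)w - 1/16

ℓ_0(w) = (w + 1)(w - 1)(w - 3) / [(-2)·(-4)·(-6)]
       = (w^3 - 3w^2 - w + 3) / (-48)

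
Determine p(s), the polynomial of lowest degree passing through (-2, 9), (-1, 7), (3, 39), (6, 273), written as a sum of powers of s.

p(s) = s^3 + 2s^2 - 3s + 3

Newton's divided differences:
p[-2,-1] = (7 - 9) / (-1 - (-2)) = -2
p[-1,3] = (39 - 7) / (3 - (-1)) = 8
p[3,6] = (273 - 39) / (6 - 3) = 78
p[-2,-1,3] = (8 - (-2)) / (3 - (-2)) = 2
p[-1,3,6] = (78 - 8) / (6 - (-1)) = 10
p[-2,-1,3,6] = (10 - 2) / (6 - (-2)) = 1
p(s) = 9 + (-2)·(s + 2) + 2·(s + 2)(s + 1) + 1·(s + 2)(s + 1)(s - 3)
Expanding: p(s) = s^3 + 2s^2 - 3s + 3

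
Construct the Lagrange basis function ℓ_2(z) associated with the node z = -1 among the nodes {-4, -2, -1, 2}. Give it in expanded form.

ℓ_2(z) = -(1/9)z^3 - (4/9)z^2 + (4/9)z + 16/9

ℓ_2(z) = (z + 4)(z + 2)(z - 2) / [(3)·(1)·(-3)]
       = (z^3 + 4z^2 - 4z - 16) / (-9)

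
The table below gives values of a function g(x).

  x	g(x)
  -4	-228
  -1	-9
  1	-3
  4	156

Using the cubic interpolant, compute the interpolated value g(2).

Using Newton's divided-difference form:
g[-4,-1] = (-9 - (-228)) / (-1 - (-4)) = 73
g[-1,1] = (-3 - (-9)) / (1 - (-1)) = 3
g[1,4] = (156 - (-3)) / (4 - 1) = 53
g[-4,-1,1] = (3 - 73) / (1 - (-4)) = -14
g[-1,1,4] = (53 - 3) / (4 - (-1)) = 10
g[-4,-1,1,4] = (10 - (-14)) / (4 - (-4)) = 3
g(2) = -228 + 73·(6) + (-14)·(6)·(3) + 3·(6)·(3)·(1) = 12

12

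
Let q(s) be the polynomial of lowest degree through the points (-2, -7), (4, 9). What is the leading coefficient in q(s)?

8/3

Build the Lagrange basis polynomials:
L_0(s) = (s - 4) / [-6] = -(1/6)s + 2/3
L_1(s) = (s + 2) / [6] = (1/6)s + 1/3
q(s) = (-7)·L_0 + 9·L_1
Only the coefficient of s is needed; take it from each L_i and combine:
(-7)·(-1/6) + 9·(1/6) = 8/3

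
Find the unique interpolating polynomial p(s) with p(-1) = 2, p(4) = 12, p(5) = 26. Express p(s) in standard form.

p(s) = 2s^2 - 4s - 4

Newton's divided differences:
p[-1,4] = (12 - 2) / (4 - (-1)) = 2
p[4,5] = (26 - 12) / (5 - 4) = 14
p[-1,4,5] = (14 - 2) / (5 - (-1)) = 2
p(s) = 2 + 2·(s + 1) + 2·(s + 1)(s - 4)
Expanding: p(s) = 2s^2 - 4s - 4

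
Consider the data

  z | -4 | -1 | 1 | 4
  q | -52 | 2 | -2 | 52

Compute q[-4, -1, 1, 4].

1

q[-4,-1] = (2 - (-52)) / (-1 - (-4)) = 18
q[-1,1] = (-2 - 2) / (1 - (-1)) = -2
q[1,4] = (52 - (-2)) / (4 - 1) = 18
q[-4,-1,1] = (-2 - 18) / (1 - (-4)) = -4
q[-1,1,4] = (18 - (-2)) / (4 - (-1)) = 4
q[-4,-1,1,4] = (4 - (-4)) / (4 - (-4)) = 1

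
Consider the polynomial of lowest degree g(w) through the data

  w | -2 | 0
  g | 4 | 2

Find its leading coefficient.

-1

Build the Lagrange basis polynomials:
L_0(w) = w / [-2] = -(1/2)w
L_1(w) = (w + 2) / [2] = (1/2)w + 1
g(w) = 4·L_0 + 2·L_1
Only the coefficient of w is needed; take it from each L_i and combine:
4·(-1/2) + 2·(1/2) = -1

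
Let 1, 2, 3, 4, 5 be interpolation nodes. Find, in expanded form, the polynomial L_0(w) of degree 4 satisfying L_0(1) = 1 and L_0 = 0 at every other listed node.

L_0(w) = (w - 2)(w - 3)(w - 4)(w - 5) / [(-1)·(-2)·(-3)·(-4)]
       = (w^4 - 14w^3 + 71w^2 - 154w + 120) / (24)

L_0(w) = (1/24)w^4 - (7/12)w^3 + (71/24)w^2 - (77/12)w + 5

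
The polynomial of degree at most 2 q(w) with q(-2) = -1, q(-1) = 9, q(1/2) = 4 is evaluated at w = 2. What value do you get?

L_0(2) = (3)·(3/2)/[(-1)·(-5/2)] = 9/5
L_1(2) = (4)·(3/2)/[(1)·(-3/2)] = -4
L_2(2) = (4)·(3)/[(5/2)·(3/2)] = 16/5
Sum: (-1)·(9/5) + 9·(-4) + 4·(16/5) = -25

-25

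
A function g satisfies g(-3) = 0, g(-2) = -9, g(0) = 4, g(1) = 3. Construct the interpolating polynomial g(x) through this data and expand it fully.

Build the Lagrange basis polynomials:
L_0(x) = (x + 2)x(x - 1) / [-12] = -(1/12)x^3 - (1/12)x^2 + (1/6)x
L_1(x) = (x + 3)x(x - 1) / [6] = (1/6)x^3 + (1/3)x^2 - (1/2)x
L_2(x) = (x + 3)(x + 2)(x - 1) / [-6] = -(1/6)x^3 - (2/3)x^2 - (1/6)x + 1
L_3(x) = (x + 3)(x + 2)x / [12] = (1/12)x^3 + (5/12)x^2 + (1/2)x
g(x) = 0·L_0 + (-9)·L_1 + 4·L_2 + 3·L_3
  0·L_0(x) = 0
  (-9)·L_1(x) = -(3/2)x^3 - 3x^2 + (9/2)x
  4·L_2(x) = -(2/3)x^3 - (8/3)x^2 - (2/3)x + 4
  3·L_3(x) = (1/4)x^3 + (5/4)x^2 + (3/2)x
Adding term by term: -(23/12)x^3 - (53/12)x^2 + (16/3)x + 4

g(x) = -(23/12)x^3 - (53/12)x^2 + (16/3)x + 4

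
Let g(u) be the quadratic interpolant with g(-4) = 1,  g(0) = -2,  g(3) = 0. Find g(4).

Using Newton's divided-difference form:
g[-4,0] = (-2 - 1) / (0 - (-4)) = -3/4
g[0,3] = (0 - (-2)) / (3 - 0) = 2/3
g[-4,0,3] = (2/3 - (-3/4)) / (3 - (-4)) = 17/84
g(4) = 1 + (-3/4)·(8) + (17/84)·(8)·(4) = 31/21

31/21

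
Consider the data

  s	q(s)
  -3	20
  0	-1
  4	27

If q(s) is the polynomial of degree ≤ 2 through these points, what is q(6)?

Evaluate each Lagrange basis at s = 6:
L_0(6) = (6)·(2)/[(-3)·(-7)] = 4/7
L_1(6) = (9)·(2)/[(3)·(-4)] = -3/2
L_2(6) = (9)·(6)/[(7)·(4)] = 27/14
Sum: 20·(4/7) + (-1)·(-3/2) + 27·(27/14) = 65

65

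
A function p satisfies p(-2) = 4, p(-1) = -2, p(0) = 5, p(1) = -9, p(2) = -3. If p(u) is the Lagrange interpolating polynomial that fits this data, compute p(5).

1670

Evaluate each Lagrange basis at u = 5:
L_0(5) = (6)·(5)·(4)·(3)/[(-1)·(-2)·(-3)·(-4)] = 15
L_1(5) = (7)·(5)·(4)·(3)/[(1)·(-1)·(-2)·(-3)] = -70
L_2(5) = (7)·(6)·(4)·(3)/[(2)·(1)·(-1)·(-2)] = 126
L_3(5) = (7)·(6)·(5)·(3)/[(3)·(2)·(1)·(-1)] = -105
L_4(5) = (7)·(6)·(5)·(4)/[(4)·(3)·(2)·(1)] = 35
Sum: 4·(15) + (-2)·(-70) + 5·(126) + (-9)·(-105) + (-3)·(35) = 1670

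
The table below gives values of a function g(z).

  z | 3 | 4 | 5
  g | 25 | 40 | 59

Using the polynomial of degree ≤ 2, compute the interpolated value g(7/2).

32

Using Newton's divided-difference form:
g[3,4] = (40 - 25) / (4 - 3) = 15
g[4,5] = (59 - 40) / (5 - 4) = 19
g[3,4,5] = (19 - 15) / (5 - 3) = 2
g(7/2) = 25 + 15·(1/2) + 2·(1/2)·(-1/2) = 32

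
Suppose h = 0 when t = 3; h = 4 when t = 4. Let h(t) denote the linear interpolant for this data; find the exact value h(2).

-4

L_0(2) = (-2)/[(-1)] = 2
L_1(2) = (-1)/[(1)] = -1
Sum: 0 + 4·(-1) = -4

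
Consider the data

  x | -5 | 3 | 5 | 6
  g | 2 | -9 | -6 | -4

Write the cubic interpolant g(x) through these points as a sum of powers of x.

L_0(x) = (x - 3)(x - 5)(x - 6) / [-880] = -(1/880)x^3 + (7/440)x^2 - (63/880)x + 9/88
L_1(x) = (x + 5)(x - 5)(x - 6) / [48] = (1/48)x^3 - (1/8)x^2 - (25/48)x + 25/8
L_2(x) = (x + 5)(x - 3)(x - 6) / [-20] = -(1/20)x^3 + (1/5)x^2 + (27/20)x - 9/2
L_3(x) = (x + 5)(x - 3)(x - 5) / [33] = (1/33)x^3 - (1/11)x^2 - (25/33)x + 25/11
g(x) = 2·L_0 + (-9)·L_1 + (-6)·L_2 + (-4)·L_3
  2·L_0(x) = -(1/440)x^3 + (7/220)x^2 - (63/440)x + 9/44
  (-9)·L_1(x) = -(3/16)x^3 + (9/8)x^2 + (75/16)x - 225/8
  (-6)·L_2(x) = (3/10)x^3 - (6/5)x^2 - (81/10)x + 27
  (-4)·L_3(x) = -(4/33)x^3 + (4/11)x^2 + (100/33)x - 100/11
Adding term by term: -(29/2640)x^3 + (141/440)x^2 - (1387/2640)x - 881/88

g(x) = -(29/2640)x^3 + (141/440)x^2 - (1387/2640)x - 881/88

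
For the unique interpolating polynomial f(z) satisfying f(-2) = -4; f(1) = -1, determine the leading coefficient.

1

The leading coefficient equals the top divided difference f[-2,1].
f[-2,1] = (-1 - (-4)) / (1 - (-2)) = 1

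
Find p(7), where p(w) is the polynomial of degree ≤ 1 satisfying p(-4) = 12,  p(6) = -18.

Evaluate each Lagrange basis at w = 7:
L_0(7) = (1)/[(-10)] = -1/10
L_1(7) = (11)/[(10)] = 11/10
Sum: 12·(-1/10) + (-18)·(11/10) = -21

-21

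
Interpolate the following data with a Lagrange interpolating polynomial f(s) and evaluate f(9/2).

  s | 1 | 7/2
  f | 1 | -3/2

Evaluate each Lagrange basis at s = 9/2:
L_0(9/2) = (1)/[(-5/2)] = -2/5
L_1(9/2) = (7/2)/[(5/2)] = 7/5
Sum: 1·(-2/5) + (-3/2)·(7/5) = -5/2

-5/2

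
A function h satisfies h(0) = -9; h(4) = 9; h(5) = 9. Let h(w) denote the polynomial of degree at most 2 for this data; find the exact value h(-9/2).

-2547/40

Evaluate each Lagrange basis at w = -9/2:
L_0(-9/2) = (-17/2)·(-19/2)/[(-4)·(-5)] = 323/80
L_1(-9/2) = (-9/2)·(-19/2)/[(4)·(-1)] = -171/16
L_2(-9/2) = (-9/2)·(-17/2)/[(5)·(1)] = 153/20
Sum: (-9)·(323/80) + 9·(-171/16) + 9·(153/20) = -2547/40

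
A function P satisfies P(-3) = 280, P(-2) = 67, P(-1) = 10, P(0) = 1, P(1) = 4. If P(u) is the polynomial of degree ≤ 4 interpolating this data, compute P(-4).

Evaluate each Lagrange basis at u = -4:
L_0(-4) = (-2)·(-3)·(-4)·(-5)/[(-1)·(-2)·(-3)·(-4)] = 5
L_1(-4) = (-1)·(-3)·(-4)·(-5)/[(1)·(-1)·(-2)·(-3)] = -10
L_2(-4) = (-1)·(-2)·(-4)·(-5)/[(2)·(1)·(-1)·(-2)] = 10
L_3(-4) = (-1)·(-2)·(-3)·(-5)/[(3)·(2)·(1)·(-1)] = -5
L_4(-4) = (-1)·(-2)·(-3)·(-4)/[(4)·(3)·(2)·(1)] = 1
Sum: 280·(5) + 67·(-10) + 10·(10) + 1·(-5) + 4·(1) = 829

829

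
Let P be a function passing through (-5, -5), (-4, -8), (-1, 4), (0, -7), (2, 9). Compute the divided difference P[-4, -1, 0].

-15/4

P[-4,-1] = (4 - (-8)) / (-1 - (-4)) = 4
P[-1,0] = (-7 - 4) / (0 - (-1)) = -11
P[-4,-1,0] = (-11 - 4) / (0 - (-4)) = -15/4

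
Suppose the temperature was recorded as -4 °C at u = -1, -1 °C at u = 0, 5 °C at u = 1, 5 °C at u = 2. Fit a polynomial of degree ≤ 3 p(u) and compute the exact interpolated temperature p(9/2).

-1285/16

Using Newton's divided-difference form:
p[-1,0] = (-1 - (-4)) / (0 - (-1)) = 3
p[0,1] = (5 - (-1)) / (1 - 0) = 6
p[1,2] = (5 - 5) / (2 - 1) = 0
p[-1,0,1] = (6 - 3) / (1 - (-1)) = 3/2
p[0,1,2] = (0 - 6) / (2 - 0) = -3
p[-1,0,1,2] = (-3 - 3/2) / (2 - (-1)) = -3/2
p(9/2) = -4 + 3·(11/2) + (3/2)·(11/2)·(9/2) + (-3/2)·(11/2)·(9/2)·(7/2) = -1285/16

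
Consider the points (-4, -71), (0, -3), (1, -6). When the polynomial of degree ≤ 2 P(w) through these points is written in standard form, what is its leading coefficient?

Build the Lagrange basis polynomials:
L_0(w) = w(w - 1) / [20] = (1/20)w^2 - (1/20)w
L_1(w) = (w + 4)(w - 1) / [-4] = -(1/4)w^2 - (3/4)w + 1
L_2(w) = (w + 4)w / [5] = (1/5)w^2 + (4/5)w
P(w) = (-71)·L_0 + (-3)·L_1 + (-6)·L_2
Only the coefficient of w^2 is needed; take it from each L_i and combine:
(-71)·(1/20) + (-3)·(-1/4) + (-6)·(1/5) = -4

-4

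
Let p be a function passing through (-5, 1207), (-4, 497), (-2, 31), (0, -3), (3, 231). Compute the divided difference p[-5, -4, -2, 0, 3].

p[-5,-4] = (497 - 1207) / (-4 - (-5)) = -710
p[-4,-2] = (31 - 497) / (-2 - (-4)) = -233
p[-2,0] = (-3 - 31) / (0 - (-2)) = -17
p[0,3] = (231 - (-3)) / (3 - 0) = 78
p[-5,-4,-2] = (-233 - (-710)) / (-2 - (-5)) = 159
p[-4,-2,0] = (-17 - (-233)) / (0 - (-4)) = 54
p[-2,0,3] = (78 - (-17)) / (3 - (-2)) = 19
p[-5,-4,-2,0] = (54 - 159) / (0 - (-5)) = -21
p[-4,-2,0,3] = (19 - 54) / (3 - (-4)) = -5
p[-5,-4,-2,0,3] = (-5 - (-21)) / (3 - (-5)) = 2

2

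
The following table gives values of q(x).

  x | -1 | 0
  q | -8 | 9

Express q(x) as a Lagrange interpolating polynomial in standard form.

q(x) = 17x + 9

L_0(x) = x / [-1] = -x
L_1(x) = (x + 1) / [1] = x + 1
q(x) = (-8)·L_0 + 9·L_1
  (-8)·L_0(x) = 8x
  9·L_1(x) = 9x + 9
Adding term by term: 17x + 9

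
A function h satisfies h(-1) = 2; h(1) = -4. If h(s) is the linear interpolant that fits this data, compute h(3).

-10

L_0(3) = (2)/[(-2)] = -1
L_1(3) = (4)/[(2)] = 2
Sum: 2·(-1) + (-4)·(2) = -10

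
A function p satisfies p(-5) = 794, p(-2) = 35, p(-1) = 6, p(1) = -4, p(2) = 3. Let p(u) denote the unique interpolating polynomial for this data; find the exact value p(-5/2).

1119/16

L_0(-5/2) = (-1/2)·(-3/2)·(-7/2)·(-9/2)/[(-3)·(-4)·(-6)·(-7)] = 3/128
L_1(-5/2) = (5/2)·(-3/2)·(-7/2)·(-9/2)/[(3)·(-1)·(-3)·(-4)] = 105/64
L_2(-5/2) = (5/2)·(-1/2)·(-7/2)·(-9/2)/[(4)·(1)·(-2)·(-3)] = -105/128
L_3(-5/2) = (5/2)·(-1/2)·(-3/2)·(-9/2)/[(6)·(3)·(2)·(-1)] = 15/64
L_4(-5/2) = (5/2)·(-1/2)·(-3/2)·(-7/2)/[(7)·(4)·(3)·(1)] = -5/64
Sum: 794·(3/128) + 35·(105/64) + 6·(-105/128) + (-4)·(15/64) + 3·(-5/64) = 1119/16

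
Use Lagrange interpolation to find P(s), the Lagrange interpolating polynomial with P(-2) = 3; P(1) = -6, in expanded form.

Build the Lagrange basis polynomials:
L_0(s) = (s - 1) / [-3] = -(1/3)s + 1/3
L_1(s) = (s + 2) / [3] = (1/3)s + 2/3
P(s) = 3·L_0 + (-6)·L_1
  3·L_0(s) = -s + 1
  (-6)·L_1(s) = -2s - 4
Adding term by term: -3s - 3

P(s) = -3s - 3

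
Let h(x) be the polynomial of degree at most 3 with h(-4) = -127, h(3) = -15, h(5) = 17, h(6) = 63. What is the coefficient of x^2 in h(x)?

Build the Lagrange basis polynomials:
L_0(x) = (x - 3)(x - 5)(x - 6) / [-630] = -(1/630)x^3 + (1/45)x^2 - (1/10)x + 1/7
L_1(x) = (x + 4)(x - 5)(x - 6) / [42] = (1/42)x^3 - (1/6)x^2 - (1/3)x + 20/7
L_2(x) = (x + 4)(x - 3)(x - 6) / [-18] = -(1/18)x^3 + (5/18)x^2 + x - 4
L_3(x) = (x + 4)(x - 3)(x - 5) / [30] = (1/30)x^3 - (2/15)x^2 - (17/30)x + 2
h(x) = (-127)·L_0 + (-15)·L_1 + 17·L_2 + 63·L_3
Only the coefficient of x^2 is needed; take it from each L_i and combine:
(-127)·(1/45) + (-15)·(-1/6) + 17·(5/18) + 63·(-2/15) = -4

-4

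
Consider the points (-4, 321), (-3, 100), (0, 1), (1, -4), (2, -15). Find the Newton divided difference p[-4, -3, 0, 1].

p[-4,-3] = (100 - 321) / (-3 - (-4)) = -221
p[-3,0] = (1 - 100) / (0 - (-3)) = -33
p[0,1] = (-4 - 1) / (1 - 0) = -5
p[-4,-3,0] = (-33 - (-221)) / (0 - (-4)) = 47
p[-3,0,1] = (-5 - (-33)) / (1 - (-3)) = 7
p[-4,-3,0,1] = (7 - 47) / (1 - (-4)) = -8

-8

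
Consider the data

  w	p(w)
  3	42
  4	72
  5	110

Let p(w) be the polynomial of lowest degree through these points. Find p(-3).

Evaluate each Lagrange basis at w = -3:
L_0(-3) = (-7)·(-8)/[(-1)·(-2)] = 28
L_1(-3) = (-6)·(-8)/[(1)·(-1)] = -48
L_2(-3) = (-6)·(-7)/[(2)·(1)] = 21
Sum: 42·(28) + 72·(-48) + 110·(21) = 30

30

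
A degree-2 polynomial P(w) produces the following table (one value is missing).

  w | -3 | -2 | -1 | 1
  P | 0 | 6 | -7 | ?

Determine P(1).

The 3 known values determine P uniquely (degree ≤ 2).
Evaluate each Lagrange basis at w = 1:
L_0(1) = (3)·(2)/[(-1)·(-2)] = 3
L_1(1) = (4)·(2)/[(1)·(-1)] = -8
L_2(1) = (4)·(3)/[(2)·(1)] = 6
Sum: 0 + 6·(-8) + (-7)·(6) = -90

-90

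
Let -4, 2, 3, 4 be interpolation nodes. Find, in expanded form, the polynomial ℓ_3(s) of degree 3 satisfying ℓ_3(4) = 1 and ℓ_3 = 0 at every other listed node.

ℓ_3(s) = (s + 4)(s - 2)(s - 3) / [(8)·(2)·(1)]
       = (s^3 - s^2 - 14s + 24) / (16)

ℓ_3(s) = (1/16)s^3 - (1/16)s^2 - (7/8)s + 3/2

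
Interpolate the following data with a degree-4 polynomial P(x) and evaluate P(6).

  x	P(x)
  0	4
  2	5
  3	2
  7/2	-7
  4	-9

3156/7

L_0(6) = (4)·(3)·(5/2)·(2)/[(-2)·(-3)·(-7/2)·(-4)] = 5/7
L_1(6) = (6)·(3)·(5/2)·(2)/[(2)·(-1)·(-3/2)·(-2)] = -15
L_2(6) = (6)·(4)·(5/2)·(2)/[(3)·(1)·(-1/2)·(-1)] = 80
L_3(6) = (6)·(4)·(3)·(2)/[(7/2)·(3/2)·(1/2)·(-1/2)] = -768/7
L_4(6) = (6)·(4)·(3)·(5/2)/[(4)·(2)·(1)·(1/2)] = 45
Sum: 4·(5/7) + 5·(-15) + 2·(80) + (-7)·(-768/7) + (-9)·(45) = 3156/7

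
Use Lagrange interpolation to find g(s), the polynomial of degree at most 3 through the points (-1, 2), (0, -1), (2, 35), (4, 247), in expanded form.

Build the Lagrange basis polynomials:
L_0(s) = s(s - 2)(s - 4) / [-15] = -(1/15)s^3 + (2/5)s^2 - (8/15)s
L_1(s) = (s + 1)(s - 2)(s - 4) / [8] = (1/8)s^3 - (5/8)s^2 + (1/4)s + 1
L_2(s) = (s + 1)s(s - 4) / [-12] = -(1/12)s^3 + (1/4)s^2 + (1/3)s
L_3(s) = (s + 1)s(s - 2) / [40] = (1/40)s^3 - (1/40)s^2 - (1/20)s
g(s) = 2·L_0 + (-1)·L_1 + 35·L_2 + 247·L_3
  2·L_0(s) = -(2/15)s^3 + (4/5)s^2 - (16/15)s
  (-1)·L_1(s) = -(1/8)s^3 + (5/8)s^2 - (1/4)s - 1
  35·L_2(s) = -(35/12)s^3 + (35/4)s^2 + (35/3)s
  247·L_3(s) = (247/40)s^3 - (247/40)s^2 - (247/20)s
Adding term by term: 3s^3 + 4s^2 - 2s - 1

g(s) = 3s^3 + 4s^2 - 2s - 1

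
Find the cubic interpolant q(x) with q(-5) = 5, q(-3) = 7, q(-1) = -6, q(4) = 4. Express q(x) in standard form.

q(x) = (173/504)x^3 + (17/14)x^2 - (3077/504)x - 545/42

Build the Lagrange basis polynomials:
L_0(x) = (x + 3)(x + 1)(x - 4) / [-72] = -(1/72)x^3 + (13/72)x + 1/6
L_1(x) = (x + 5)(x + 1)(x - 4) / [28] = (1/28)x^3 + (1/14)x^2 - (19/28)x - 5/7
L_2(x) = (x + 5)(x + 3)(x - 4) / [-40] = -(1/40)x^3 - (1/10)x^2 + (17/40)x + 3/2
L_3(x) = (x + 5)(x + 3)(x + 1) / [315] = (1/315)x^3 + (1/35)x^2 + (23/315)x + 1/21
q(x) = 5·L_0 + 7·L_1 + (-6)·L_2 + 4·L_3
  5·L_0(x) = -(5/72)x^3 + (65/72)x + 5/6
  7·L_1(x) = (1/4)x^3 + (1/2)x^2 - (19/4)x - 5
  (-6)·L_2(x) = (3/20)x^3 + (3/5)x^2 - (51/20)x - 9
  4·L_3(x) = (4/315)x^3 + (4/35)x^2 + (92/315)x + 4/21
Adding term by term: (173/504)x^3 + (17/14)x^2 - (3077/504)x - 545/42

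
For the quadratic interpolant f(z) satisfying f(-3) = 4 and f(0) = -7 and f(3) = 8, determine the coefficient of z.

2/3

Build the Lagrange basis polynomials:
L_0(z) = z(z - 3) / [18] = (1/18)z^2 - (1/6)z
L_1(z) = (z + 3)(z - 3) / [-9] = -(1/9)z^2 + 1
L_2(z) = (z + 3)z / [18] = (1/18)z^2 + (1/6)z
f(z) = 4·L_0 + (-7)·L_1 + 8·L_2
Only the coefficient of z is needed; take it from each L_i and combine:
4·(-1/6) + (-7)·(0) + 8·(1/6) = 2/3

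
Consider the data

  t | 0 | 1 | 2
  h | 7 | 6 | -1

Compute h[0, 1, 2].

-3

h[0,1] = (6 - 7) / (1 - 0) = -1
h[1,2] = (-1 - 6) / (2 - 1) = -7
h[0,1,2] = (-7 - (-1)) / (2 - 0) = -3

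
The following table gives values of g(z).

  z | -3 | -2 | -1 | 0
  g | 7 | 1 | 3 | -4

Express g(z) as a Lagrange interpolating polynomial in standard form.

L_0(z) = (z + 2)(z + 1)z / [-6] = -(1/6)z^3 - (1/2)z^2 - (1/3)z
L_1(z) = (z + 3)(z + 1)z / [2] = (1/2)z^3 + 2z^2 + (3/2)z
L_2(z) = (z + 3)(z + 2)z / [-2] = -(1/2)z^3 - (5/2)z^2 - 3z
L_3(z) = (z + 3)(z + 2)(z + 1) / [6] = (1/6)z^3 + z^2 + (11/6)z + 1
g(z) = 7·L_0 + 1·L_1 + 3·L_2 + (-4)·L_3
  7·L_0(z) = -(7/6)z^3 - (7/2)z^2 - (7/3)z
  1·L_1(z) = (1/2)z^3 + 2z^2 + (3/2)z
  3·L_2(z) = -(3/2)z^3 - (15/2)z^2 - 9z
  (-4)·L_3(z) = -(2/3)z^3 - 4z^2 - (22/3)z - 4
Adding term by term: -(17/6)z^3 - 13z^2 - (103/6)z - 4

g(z) = -(17/6)z^3 - 13z^2 - (103/6)z - 4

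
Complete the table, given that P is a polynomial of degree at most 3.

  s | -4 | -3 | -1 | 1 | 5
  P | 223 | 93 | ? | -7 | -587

7

The 4 known values determine P uniquely (degree ≤ 3).
Evaluate each Lagrange basis at s = -1:
L_0(-1) = (2)·(-2)·(-6)/[(-1)·(-5)·(-9)] = -8/15
L_1(-1) = (3)·(-2)·(-6)/[(1)·(-4)·(-8)] = 9/8
L_2(-1) = (3)·(2)·(-6)/[(5)·(4)·(-4)] = 9/20
L_3(-1) = (3)·(2)·(-2)/[(9)·(8)·(4)] = -1/24
Sum: 223·(-8/15) + 93·(9/8) + (-7)·(9/20) + (-587)·(-1/24) = 7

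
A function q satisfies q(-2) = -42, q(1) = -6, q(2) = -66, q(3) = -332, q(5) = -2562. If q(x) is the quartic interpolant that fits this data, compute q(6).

-5306

Using Newton's divided-difference form:
q[-2,1] = (-6 - (-42)) / (1 - (-2)) = 12
q[1,2] = (-66 - (-6)) / (2 - 1) = -60
q[2,3] = (-332 - (-66)) / (3 - 2) = -266
q[3,5] = (-2562 - (-332)) / (5 - 3) = -1115
q[-2,1,2] = (-60 - 12) / (2 - (-2)) = -18
q[1,2,3] = (-266 - (-60)) / (3 - 1) = -103
q[2,3,5] = (-1115 - (-266)) / (5 - 2) = -283
q[-2,1,2,3] = (-103 - (-18)) / (3 - (-2)) = -17
q[1,2,3,5] = (-283 - (-103)) / (5 - 1) = -45
q[-2,1,2,3,5] = (-45 - (-17)) / (5 - (-2)) = -4
q(6) = -42 + 12·(8) + (-18)·(8)·(5) + (-17)·(8)·(5)·(4) + (-4)·(8)·(5)·(4)·(3) = -5306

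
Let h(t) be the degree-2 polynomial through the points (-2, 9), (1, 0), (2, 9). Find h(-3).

Using Newton's divided-difference form:
h[-2,1] = (0 - 9) / (1 - (-2)) = -3
h[1,2] = (9 - 0) / (2 - 1) = 9
h[-2,1,2] = (9 - (-3)) / (2 - (-2)) = 3
h(-3) = 9 + (-3)·(-1) + 3·(-1)·(-4) = 24

24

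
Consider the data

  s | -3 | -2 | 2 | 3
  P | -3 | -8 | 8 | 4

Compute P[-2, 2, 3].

P[-2,2] = (8 - (-8)) / (2 - (-2)) = 4
P[2,3] = (4 - 8) / (3 - 2) = -4
P[-2,2,3] = (-4 - 4) / (3 - (-2)) = -8/5

-8/5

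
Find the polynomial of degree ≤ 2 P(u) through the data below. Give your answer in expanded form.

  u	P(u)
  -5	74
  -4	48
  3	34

Build the Lagrange basis polynomials:
L_0(u) = (u + 4)(u - 3) / [8] = (1/8)u^2 + (1/8)u - 3/2
L_1(u) = (u + 5)(u - 3) / [-7] = -(1/7)u^2 - (2/7)u + 15/7
L_2(u) = (u + 5)(u + 4) / [56] = (1/56)u^2 + (9/56)u + 5/14
P(u) = 74·L_0 + 48·L_1 + 34·L_2
  74·L_0(u) = (37/4)u^2 + (37/4)u - 111
  48·L_1(u) = -(48/7)u^2 - (96/7)u + 720/7
  34·L_2(u) = (17/28)u^2 + (153/28)u + 85/7
Adding term by term: 3u^2 + u + 4

P(u) = 3u^2 + u + 4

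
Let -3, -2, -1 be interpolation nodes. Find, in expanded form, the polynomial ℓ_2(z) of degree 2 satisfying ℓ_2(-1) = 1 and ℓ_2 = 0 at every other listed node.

ℓ_2(z) = (z + 3)(z + 2) / [(2)·(1)]
       = (z^2 + 5z + 6) / (2)

ℓ_2(z) = (1/2)z^2 + (5/2)z + 3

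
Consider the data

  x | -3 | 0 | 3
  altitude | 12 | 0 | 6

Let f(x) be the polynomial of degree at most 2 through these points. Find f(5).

L_0(5) = (5)·(2)/[(-3)·(-6)] = 5/9
L_1(5) = (8)·(2)/[(3)·(-3)] = -16/9
L_2(5) = (8)·(5)/[(6)·(3)] = 20/9
Sum: 12·(5/9) + 0 + 6·(20/9) = 20

20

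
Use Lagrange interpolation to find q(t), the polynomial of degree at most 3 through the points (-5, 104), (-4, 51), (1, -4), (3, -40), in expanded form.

q(t) = -t^3 - t^2 - t - 1

L_0(t) = (t + 4)(t - 1)(t - 3) / [-48] = -(1/48)t^3 + (13/48)t - 1/4
L_1(t) = (t + 5)(t - 1)(t - 3) / [35] = (1/35)t^3 + (1/35)t^2 - (17/35)t + 3/7
L_2(t) = (t + 5)(t + 4)(t - 3) / [-60] = -(1/60)t^3 - (1/10)t^2 + (7/60)t + 1
L_3(t) = (t + 5)(t + 4)(t - 1) / [112] = (1/112)t^3 + (1/14)t^2 + (11/112)t - 5/28
q(t) = 104·L_0 + 51·L_1 + (-4)·L_2 + (-40)·L_3
  104·L_0(t) = -(13/6)t^3 + (169/6)t - 26
  51·L_1(t) = (51/35)t^3 + (51/35)t^2 - (867/35)t + 153/7
  (-4)·L_2(t) = (1/15)t^3 + (2/5)t^2 - (7/15)t - 4
  (-40)·L_3(t) = -(5/14)t^3 - (20/7)t^2 - (55/14)t + 50/7
Adding term by term: -t^3 - t^2 - t - 1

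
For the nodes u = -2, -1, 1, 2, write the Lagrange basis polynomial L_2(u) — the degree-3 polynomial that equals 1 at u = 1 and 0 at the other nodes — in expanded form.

L_2(u) = -(1/6)u^3 - (1/6)u^2 + (2/3)u + 2/3

L_2(u) = (u + 2)(u + 1)(u - 2) / [(3)·(2)·(-1)]
       = (u^3 + u^2 - 4u - 4) / (-6)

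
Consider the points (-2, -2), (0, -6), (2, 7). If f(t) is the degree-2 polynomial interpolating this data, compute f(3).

L_0(3) = (3)·(1)/[(-2)·(-4)] = 3/8
L_1(3) = (5)·(1)/[(2)·(-2)] = -5/4
L_2(3) = (5)·(3)/[(4)·(2)] = 15/8
Sum: (-2)·(3/8) + (-6)·(-5/4) + 7·(15/8) = 159/8

159/8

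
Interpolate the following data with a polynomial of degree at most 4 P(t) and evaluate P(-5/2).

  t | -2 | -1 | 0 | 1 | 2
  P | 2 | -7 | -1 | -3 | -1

Using Newton's divided-difference form:
P[-2,-1] = (-7 - 2) / (-1 - (-2)) = -9
P[-1,0] = (-1 - (-7)) / (0 - (-1)) = 6
P[0,1] = (-3 - (-1)) / (1 - 0) = -2
P[1,2] = (-1 - (-3)) / (2 - 1) = 2
P[-2,-1,0] = (6 - (-9)) / (0 - (-2)) = 15/2
P[-1,0,1] = (-2 - 6) / (1 - (-1)) = -4
P[0,1,2] = (2 - (-2)) / (2 - 0) = 2
P[-2,-1,0,1] = (-4 - 15/2) / (1 - (-2)) = -23/6
P[-1,0,1,2] = (2 - (-4)) / (2 - (-1)) = 2
P[-2,-1,0,1,2] = (2 - (-23/6)) / (2 - (-2)) = 35/24
P(-5/2) = 2 + (-9)·(-1/2) + (15/2)·(-1/2)·(-3/2) + (-23/6)·(-1/2)·(-3/2)·(-5/2) + (35/24)·(-1/2)·(-3/2)·(-5/2)·(-7/2) = 3697/128

3697/128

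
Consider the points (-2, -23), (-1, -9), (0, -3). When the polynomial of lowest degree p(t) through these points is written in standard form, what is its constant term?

Build the Lagrange basis polynomials:
L_0(t) = (t + 1)t / [2] = (1/2)t^2 + (1/2)t
L_1(t) = (t + 2)t / [-1] = -t^2 - 2t
L_2(t) = (t + 2)(t + 1) / [2] = (1/2)t^2 + (3/2)t + 1
p(t) = (-23)·L_0 + (-9)·L_1 + (-3)·L_2
Only the constant term is needed; take it from each L_i and combine:
(-23)·(0) + (-9)·(0) + (-3)·(1) = -3

-3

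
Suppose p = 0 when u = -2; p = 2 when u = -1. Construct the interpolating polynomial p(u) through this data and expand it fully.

p(u) = 2u + 4

Build the Lagrange basis polynomials:
L_0(u) = (u + 1) / [-1] = -u - 1
L_1(u) = (u + 2) / [1] = u + 2
p(u) = 0·L_0 + 2·L_1
  0·L_0(u) = 0
  2·L_1(u) = 2u + 4
Adding term by term: 2u + 4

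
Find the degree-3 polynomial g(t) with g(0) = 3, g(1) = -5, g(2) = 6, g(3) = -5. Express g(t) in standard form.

g(t) = -(41/6)t^3 + 30t^2 - (187/6)t + 3

Newton's divided differences:
g[0,1] = (-5 - 3) / (1 - 0) = -8
g[1,2] = (6 - (-5)) / (2 - 1) = 11
g[2,3] = (-5 - 6) / (3 - 2) = -11
g[0,1,2] = (11 - (-8)) / (2 - 0) = 19/2
g[1,2,3] = (-11 - 11) / (3 - 1) = -11
g[0,1,2,3] = (-11 - 19/2) / (3 - 0) = -41/6
g(t) = 3 + (-8)·t + (19/2)·t(t - 1) + (-41/6)·t(t - 1)(t - 2)
Expanding: g(t) = -(41/6)t^3 + 30t^2 - (187/6)t + 3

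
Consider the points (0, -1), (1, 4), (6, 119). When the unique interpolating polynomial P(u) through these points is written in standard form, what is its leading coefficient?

3

The leading coefficient equals the top divided difference P[0,1,6].
P[0,1] = (4 - (-1)) / (1 - 0) = 5
P[1,6] = (119 - 4) / (6 - 1) = 23
P[0,1,6] = (23 - 5) / (6 - 0) = 3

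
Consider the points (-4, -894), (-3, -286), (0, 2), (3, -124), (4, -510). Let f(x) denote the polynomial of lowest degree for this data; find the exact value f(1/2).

L_0(1/2) = (7/2)·(1/2)·(-5/2)·(-7/2)/[(-1)·(-4)·(-7)·(-8)] = 35/512
L_1(1/2) = (9/2)·(1/2)·(-5/2)·(-7/2)/[(1)·(-3)·(-6)·(-7)] = -5/32
L_2(1/2) = (9/2)·(7/2)·(-5/2)·(-7/2)/[(4)·(3)·(-3)·(-4)] = 245/256
L_3(1/2) = (9/2)·(7/2)·(1/2)·(-7/2)/[(7)·(6)·(3)·(-1)] = 7/32
L_4(1/2) = (9/2)·(7/2)·(1/2)·(-5/2)/[(8)·(7)·(4)·(1)] = -45/512
Sum: (-894)·(35/512) + (-286)·(-5/32) + 2·(245/256) + (-124)·(7/32) + (-510)·(-45/512) = 51/16

51/16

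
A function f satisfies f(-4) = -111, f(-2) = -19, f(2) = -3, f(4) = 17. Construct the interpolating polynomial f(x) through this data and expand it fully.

f(x) = x^3 - 3x^2 + 1

Build the Lagrange basis polynomials:
L_0(x) = (x + 2)(x - 2)(x - 4) / [-96] = -(1/96)x^3 + (1/24)x^2 + (1/24)x - 1/6
L_1(x) = (x + 4)(x - 2)(x - 4) / [48] = (1/48)x^3 - (1/24)x^2 - (1/3)x + 2/3
L_2(x) = (x + 4)(x + 2)(x - 4) / [-48] = -(1/48)x^3 - (1/24)x^2 + (1/3)x + 2/3
L_3(x) = (x + 4)(x + 2)(x - 2) / [96] = (1/96)x^3 + (1/24)x^2 - (1/24)x - 1/6
f(x) = (-111)·L_0 + (-19)·L_1 + (-3)·L_2 + 17·L_3
  (-111)·L_0(x) = (37/32)x^3 - (37/8)x^2 - (37/8)x + 37/2
  (-19)·L_1(x) = -(19/48)x^3 + (19/24)x^2 + (19/3)x - 38/3
  (-3)·L_2(x) = (1/16)x^3 + (1/8)x^2 - x - 2
  17·L_3(x) = (17/96)x^3 + (17/24)x^2 - (17/24)x - 17/6
Adding term by term: x^3 - 3x^2 + 1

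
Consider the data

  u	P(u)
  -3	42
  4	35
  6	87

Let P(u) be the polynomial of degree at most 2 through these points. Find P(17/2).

Using Newton's divided-difference form:
P[-3,4] = (35 - 42) / (4 - (-3)) = -1
P[4,6] = (87 - 35) / (6 - 4) = 26
P[-3,4,6] = (26 - (-1)) / (6 - (-3)) = 3
P(17/2) = 42 + (-1)·(23/2) + 3·(23/2)·(9/2) = 743/4

743/4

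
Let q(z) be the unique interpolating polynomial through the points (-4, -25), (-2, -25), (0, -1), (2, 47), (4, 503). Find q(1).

5

Evaluate each Lagrange basis at z = 1:
L_0(1) = (3)·(1)·(-1)·(-3)/[(-2)·(-4)·(-6)·(-8)] = 3/128
L_1(1) = (5)·(1)·(-1)·(-3)/[(2)·(-2)·(-4)·(-6)] = -5/32
L_2(1) = (5)·(3)·(-1)·(-3)/[(4)·(2)·(-2)·(-4)] = 45/64
L_3(1) = (5)·(3)·(1)·(-3)/[(6)·(4)·(2)·(-2)] = 15/32
L_4(1) = (5)·(3)·(1)·(-1)/[(8)·(6)·(4)·(2)] = -5/128
Sum: (-25)·(3/128) + (-25)·(-5/32) + (-1)·(45/64) + 47·(15/32) + 503·(-5/128) = 5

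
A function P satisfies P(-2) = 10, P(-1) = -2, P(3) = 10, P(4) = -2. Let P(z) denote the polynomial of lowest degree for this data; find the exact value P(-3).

40

Using Newton's divided-difference form:
P[-2,-1] = (-2 - 10) / (-1 - (-2)) = -12
P[-1,3] = (10 - (-2)) / (3 - (-1)) = 3
P[3,4] = (-2 - 10) / (4 - 3) = -12
P[-2,-1,3] = (3 - (-12)) / (3 - (-2)) = 3
P[-1,3,4] = (-12 - 3) / (4 - (-1)) = -3
P[-2,-1,3,4] = (-3 - 3) / (4 - (-2)) = -1
P(-3) = 10 + (-12)·(-1) + 3·(-1)·(-2) + (-1)·(-1)·(-2)·(-6) = 40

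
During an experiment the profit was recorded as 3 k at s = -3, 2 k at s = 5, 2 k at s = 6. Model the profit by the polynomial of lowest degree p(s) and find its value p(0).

29/12

L_0(0) = (-5)·(-6)/[(-8)·(-9)] = 5/12
L_1(0) = (3)·(-6)/[(8)·(-1)] = 9/4
L_2(0) = (3)·(-5)/[(9)·(1)] = -5/3
Sum: 3·(5/12) + 2·(9/4) + 2·(-5/3) = 29/12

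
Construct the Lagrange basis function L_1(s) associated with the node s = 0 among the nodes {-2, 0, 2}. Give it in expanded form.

L_1(s) = -(1/4)s^2 + 1

L_1(s) = (s + 2)(s - 2) / [(2)·(-2)]
       = (s^2 - 4) / (-4)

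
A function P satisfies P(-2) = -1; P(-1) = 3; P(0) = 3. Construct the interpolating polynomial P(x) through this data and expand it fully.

P(x) = -2x^2 - 2x + 3

Build the Lagrange basis polynomials:
L_0(x) = (x + 1)x / [2] = (1/2)x^2 + (1/2)x
L_1(x) = (x + 2)x / [-1] = -x^2 - 2x
L_2(x) = (x + 2)(x + 1) / [2] = (1/2)x^2 + (3/2)x + 1
P(x) = (-1)·L_0 + 3·L_1 + 3·L_2
  (-1)·L_0(x) = -(1/2)x^2 - (1/2)x
  3·L_1(x) = -3x^2 - 6x
  3·L_2(x) = (3/2)x^2 + (9/2)x + 3
Adding term by term: -2x^2 - 2x + 3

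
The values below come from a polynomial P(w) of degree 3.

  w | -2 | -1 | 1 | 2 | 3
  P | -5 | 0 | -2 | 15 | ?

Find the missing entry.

60

The 4 known values determine P uniquely (degree ≤ 3).
Evaluate each Lagrange basis at w = 3:
L_0(3) = (4)·(2)·(1)/[(-1)·(-3)·(-4)] = -2/3
L_1(3) = (5)·(2)·(1)/[(1)·(-2)·(-3)] = 5/3
L_2(3) = (5)·(4)·(1)/[(3)·(2)·(-1)] = -10/3
L_3(3) = (5)·(4)·(2)/[(4)·(3)·(1)] = 10/3
Sum: (-5)·(-2/3) + 0 + (-2)·(-10/3) + 15·(10/3) = 60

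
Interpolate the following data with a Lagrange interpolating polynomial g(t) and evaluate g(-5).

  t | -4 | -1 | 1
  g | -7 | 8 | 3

-18

L_0(-5) = (-4)·(-6)/[(-3)·(-5)] = 8/5
L_1(-5) = (-1)·(-6)/[(3)·(-2)] = -1
L_2(-5) = (-1)·(-4)/[(5)·(2)] = 2/5
Sum: (-7)·(8/5) + 8·(-1) + 3·(2/5) = -18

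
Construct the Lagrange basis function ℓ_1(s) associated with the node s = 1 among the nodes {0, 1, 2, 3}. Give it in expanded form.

ℓ_1(s) = s(s - 2)(s - 3) / [(1)·(-1)·(-2)]
       = (s^3 - 5s^2 + 6s) / (2)

ℓ_1(s) = (1/2)s^3 - (5/2)s^2 + 3s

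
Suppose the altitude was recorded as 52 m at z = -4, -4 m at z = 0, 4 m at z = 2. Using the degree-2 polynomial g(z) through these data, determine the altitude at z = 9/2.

191/4

Using Newton's divided-difference form:
g[-4,0] = (-4 - 52) / (0 - (-4)) = -14
g[0,2] = (4 - (-4)) / (2 - 0) = 4
g[-4,0,2] = (4 - (-14)) / (2 - (-4)) = 3
g(9/2) = 52 + (-14)·(17/2) + 3·(17/2)·(9/2) = 191/4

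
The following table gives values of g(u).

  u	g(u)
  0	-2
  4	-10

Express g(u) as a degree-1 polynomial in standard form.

g(u) = -2u - 2

Build the Lagrange basis polynomials:
L_0(u) = (u - 4) / [-4] = -(1/4)u + 1
L_1(u) = u / [4] = (1/4)u
g(u) = (-2)·L_0 + (-10)·L_1
  (-2)·L_0(u) = (1/2)u - 2
  (-10)·L_1(u) = -(5/2)u
Adding term by term: -2u - 2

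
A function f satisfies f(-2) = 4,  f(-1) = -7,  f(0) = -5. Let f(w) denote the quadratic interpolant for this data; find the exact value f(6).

L_0(6) = (7)·(6)/[(-1)·(-2)] = 21
L_1(6) = (8)·(6)/[(1)·(-1)] = -48
L_2(6) = (8)·(7)/[(2)·(1)] = 28
Sum: 4·(21) + (-7)·(-48) + (-5)·(28) = 280

280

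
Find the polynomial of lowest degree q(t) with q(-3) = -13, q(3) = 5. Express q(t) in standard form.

q(t) = 3t - 4

L_0(t) = (t - 3) / [-6] = -(1/6)t + 1/2
L_1(t) = (t + 3) / [6] = (1/6)t + 1/2
q(t) = (-13)·L_0 + 5·L_1
  (-13)·L_0(t) = (13/6)t - 13/2
  5·L_1(t) = (5/6)t + 5/2
Adding term by term: 3t - 4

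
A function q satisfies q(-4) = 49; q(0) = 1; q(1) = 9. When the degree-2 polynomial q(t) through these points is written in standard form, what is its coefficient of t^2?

The leading coefficient equals the top divided difference q[-4,0,1].
q[-4,0] = (1 - 49) / (0 - (-4)) = -12
q[0,1] = (9 - 1) / (1 - 0) = 8
q[-4,0,1] = (8 - (-12)) / (1 - (-4)) = 4

4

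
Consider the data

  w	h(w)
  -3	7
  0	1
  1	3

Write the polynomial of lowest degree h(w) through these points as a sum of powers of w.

Newton's divided differences:
h[-3,0] = (1 - 7) / (0 - (-3)) = -2
h[0,1] = (3 - 1) / (1 - 0) = 2
h[-3,0,1] = (2 - (-2)) / (1 - (-3)) = 1
h(w) = 7 + (-2)·(w + 3) + 1·(w + 3)w
Expanding: h(w) = w^2 + w + 1

h(w) = w^2 + w + 1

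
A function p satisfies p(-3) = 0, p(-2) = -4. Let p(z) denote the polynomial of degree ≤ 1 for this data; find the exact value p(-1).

Evaluate each Lagrange basis at z = -1:
L_0(-1) = (1)/[(-1)] = -1
L_1(-1) = (2)/[(1)] = 2
Sum: 0 + (-4)·(2) = -8

-8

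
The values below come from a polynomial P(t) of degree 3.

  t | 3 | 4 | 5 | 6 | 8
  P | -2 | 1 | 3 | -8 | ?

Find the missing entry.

The 4 known values determine P uniquely (degree ≤ 3).
L_0(8) = (4)·(3)·(2)/[(-1)·(-2)·(-3)] = -4
L_1(8) = (5)·(3)·(2)/[(1)·(-1)·(-2)] = 15
L_2(8) = (5)·(4)·(2)/[(2)·(1)·(-1)] = -20
L_3(8) = (5)·(4)·(3)/[(3)·(2)·(1)] = 10
Sum: (-2)·(-4) + 1·(15) + 3·(-20) + (-8)·(10) = -117

-117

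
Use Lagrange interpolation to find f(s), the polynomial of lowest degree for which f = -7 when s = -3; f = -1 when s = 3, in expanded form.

L_0(s) = (s - 3) / [-6] = -(1/6)s + 1/2
L_1(s) = (s + 3) / [6] = (1/6)s + 1/2
f(s) = (-7)·L_0 + (-1)·L_1
  (-7)·L_0(s) = (7/6)s - 7/2
  (-1)·L_1(s) = -(1/6)s - 1/2
Adding term by term: s - 4

f(s) = s - 4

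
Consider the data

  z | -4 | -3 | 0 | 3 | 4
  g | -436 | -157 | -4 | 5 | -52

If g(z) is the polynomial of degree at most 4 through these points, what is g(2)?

L_0(2) = (5)·(2)·(-1)·(-2)/[(-1)·(-4)·(-7)·(-8)] = 5/56
L_1(2) = (6)·(2)·(-1)·(-2)/[(1)·(-3)·(-6)·(-7)] = -4/21
L_2(2) = (6)·(5)·(-1)·(-2)/[(4)·(3)·(-3)·(-4)] = 5/12
L_3(2) = (6)·(5)·(2)·(-2)/[(7)·(6)·(3)·(-1)] = 20/21
L_4(2) = (6)·(5)·(2)·(-1)/[(8)·(7)·(4)·(1)] = -15/56
Sum: (-436)·(5/56) + (-157)·(-4/21) + (-4)·(5/12) + 5·(20/21) + (-52)·(-15/56) = 8

8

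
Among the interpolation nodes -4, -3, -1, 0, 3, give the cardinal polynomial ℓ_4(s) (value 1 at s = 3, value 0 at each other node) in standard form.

ℓ_4(s) = (1/504)s^4 + (1/63)s^3 + (19/504)s^2 + (1/42)s

ℓ_4(s) = (s + 4)(s + 3)(s + 1)s / [(7)·(6)·(4)·(3)]
       = (s^4 + 8s^3 + 19s^2 + 12s) / (504)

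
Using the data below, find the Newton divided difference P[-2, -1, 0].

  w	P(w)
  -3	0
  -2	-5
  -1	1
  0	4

P[-2,-1] = (1 - (-5)) / (-1 - (-2)) = 6
P[-1,0] = (4 - 1) / (0 - (-1)) = 3
P[-2,-1,0] = (3 - 6) / (0 - (-2)) = -3/2

-3/2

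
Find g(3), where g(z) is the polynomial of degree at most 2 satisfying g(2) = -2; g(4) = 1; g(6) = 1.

-1/8

L_0(3) = (-1)·(-3)/[(-2)·(-4)] = 3/8
L_1(3) = (1)·(-3)/[(2)·(-2)] = 3/4
L_2(3) = (1)·(-1)/[(4)·(2)] = -1/8
Sum: (-2)·(3/8) + 1·(3/4) + 1·(-1/8) = -1/8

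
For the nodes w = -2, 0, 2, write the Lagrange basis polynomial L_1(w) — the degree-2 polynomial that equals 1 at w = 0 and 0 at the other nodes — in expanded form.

L_1(w) = (w + 2)(w - 2) / [(2)·(-2)]
       = (w^2 - 4) / (-4)

L_1(w) = -(1/4)w^2 + 1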